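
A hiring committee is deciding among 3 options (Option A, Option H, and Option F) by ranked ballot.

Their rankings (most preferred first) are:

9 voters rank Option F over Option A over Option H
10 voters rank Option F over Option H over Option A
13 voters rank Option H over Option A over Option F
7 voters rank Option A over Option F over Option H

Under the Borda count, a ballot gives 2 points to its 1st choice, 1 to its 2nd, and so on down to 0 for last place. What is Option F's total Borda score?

Borda scores:
  Option A: 9·1 + 10·0 + 13·1 + 7·2 = 36
  Option H: 9·0 + 10·1 + 13·2 + 7·0 = 36
  Option F: 9·2 + 10·2 + 13·0 + 7·1 = 45

45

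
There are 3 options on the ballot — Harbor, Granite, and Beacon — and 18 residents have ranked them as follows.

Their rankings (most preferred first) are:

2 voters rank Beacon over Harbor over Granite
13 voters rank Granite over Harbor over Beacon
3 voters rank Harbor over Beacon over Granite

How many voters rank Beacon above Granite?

5

Ballots ranking Beacon above Granite: 2+3 = 5.
Ballots ranking Granite above Beacon: 13.
So 5 of 18 voters prefer Beacon to Granite.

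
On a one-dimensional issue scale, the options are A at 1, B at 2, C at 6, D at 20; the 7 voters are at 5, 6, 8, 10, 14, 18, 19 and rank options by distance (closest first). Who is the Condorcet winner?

With single-peaked preferences on a line, the Condorcet winner is the candidate closest to the median voter.
The median voter (position 10) is closest to C at 6.
Check: C vs A — voters closer to C: 7 of 7.

C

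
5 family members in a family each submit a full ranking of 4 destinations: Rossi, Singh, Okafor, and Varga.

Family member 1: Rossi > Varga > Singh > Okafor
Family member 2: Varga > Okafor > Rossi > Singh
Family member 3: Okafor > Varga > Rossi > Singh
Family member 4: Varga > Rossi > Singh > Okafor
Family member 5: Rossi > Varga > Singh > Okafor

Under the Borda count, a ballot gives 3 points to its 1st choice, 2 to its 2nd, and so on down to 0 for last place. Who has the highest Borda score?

Varga

Borda scores:
  Rossi: 3 + 1 + 1 + 2 + 3 = 10
  Singh: 1 + 0 + 0 + 1 + 1 = 3
  Okafor: 0 + 2 + 3 + 0 + 0 = 5
  Varga: 2 + 3 + 2 + 3 + 2 = 12
Varga has the highest total.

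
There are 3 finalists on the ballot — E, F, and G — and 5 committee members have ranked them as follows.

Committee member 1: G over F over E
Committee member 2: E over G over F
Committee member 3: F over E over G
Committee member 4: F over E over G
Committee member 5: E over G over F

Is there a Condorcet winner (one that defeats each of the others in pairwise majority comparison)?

Head-to-head results (5 voters total):
E vs F: F wins 3–2.
E vs G: E wins 4–1.
F vs G: G wins 3–2.
No candidate beats all others: E beats G beats F beats E, a majority cycle.

No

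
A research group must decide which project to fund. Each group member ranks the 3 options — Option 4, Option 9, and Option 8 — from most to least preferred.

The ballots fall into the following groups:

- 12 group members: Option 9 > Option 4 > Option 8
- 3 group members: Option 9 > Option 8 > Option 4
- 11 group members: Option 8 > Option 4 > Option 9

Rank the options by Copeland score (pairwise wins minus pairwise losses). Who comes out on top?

Option 9

Pairwise results:
  Option 4 vs Option 9: Option 9 wins 15–11.
  Option 4 vs Option 8: Option 8 wins 14–12.
  Option 9 vs Option 8: Option 9 wins 15–11.
Copeland scores (wins − losses):
  Option 4: 0 − 2 = -2
  Option 9: 2 − 0 = 2
  Option 8: 1 − 1 = 0
Option 9 has the best Copeland score.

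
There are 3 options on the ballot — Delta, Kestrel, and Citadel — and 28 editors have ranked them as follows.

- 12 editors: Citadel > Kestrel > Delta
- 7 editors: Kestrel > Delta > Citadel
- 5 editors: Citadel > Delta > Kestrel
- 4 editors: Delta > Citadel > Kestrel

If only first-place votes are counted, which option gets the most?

Citadel

First-place vote totals:
  Delta: 4
  Kestrel: 7
  Citadel: 17
Citadel has the most first-place votes.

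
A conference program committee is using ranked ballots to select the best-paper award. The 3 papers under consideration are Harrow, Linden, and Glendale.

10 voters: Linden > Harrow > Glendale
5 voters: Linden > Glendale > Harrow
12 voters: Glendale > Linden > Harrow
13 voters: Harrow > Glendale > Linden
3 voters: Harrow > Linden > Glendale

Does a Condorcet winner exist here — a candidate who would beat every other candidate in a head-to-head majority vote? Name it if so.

Head-to-head results (43 voters total):
Harrow vs Linden: Linden wins 27–16.
Harrow vs Glendale: Harrow wins 26–17.
Linden vs Glendale: Glendale wins 25–18.
No candidate beats all others: Harrow beats Glendale beats Linden beats Harrow, a majority cycle.

None — there is no Condorcet winner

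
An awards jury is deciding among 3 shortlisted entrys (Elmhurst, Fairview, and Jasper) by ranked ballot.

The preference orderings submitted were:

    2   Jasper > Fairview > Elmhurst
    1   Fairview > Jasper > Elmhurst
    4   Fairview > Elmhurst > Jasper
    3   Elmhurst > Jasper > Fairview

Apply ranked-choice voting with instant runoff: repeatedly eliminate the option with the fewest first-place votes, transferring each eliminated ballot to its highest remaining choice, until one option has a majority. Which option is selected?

Round 1: Fairview 5, Elmhurst 3, Jasper 2. Jasper has the fewest and is eliminated.
Round 2: Fairview 7, Elmhurst 3. Fairview has a majority.

Fairview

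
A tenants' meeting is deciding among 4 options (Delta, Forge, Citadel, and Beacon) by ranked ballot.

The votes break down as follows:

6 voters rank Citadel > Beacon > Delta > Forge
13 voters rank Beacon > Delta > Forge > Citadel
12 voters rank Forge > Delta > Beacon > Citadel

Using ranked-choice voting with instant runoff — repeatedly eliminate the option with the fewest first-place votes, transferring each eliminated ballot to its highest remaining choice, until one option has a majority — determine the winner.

Beacon

Round 1: Beacon 13, Forge 12, Citadel 6, Delta 0. Delta has the fewest and is eliminated.
Round 2: Beacon 13, Forge 12, Citadel 6. Citadel has the fewest and is eliminated.
Round 3: Beacon 19, Forge 12. Beacon has a majority.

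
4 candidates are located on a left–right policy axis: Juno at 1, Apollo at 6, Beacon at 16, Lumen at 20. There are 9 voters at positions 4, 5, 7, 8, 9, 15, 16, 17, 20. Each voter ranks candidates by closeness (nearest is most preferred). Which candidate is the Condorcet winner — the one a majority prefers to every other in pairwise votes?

With single-peaked preferences on a line, the Condorcet winner is the candidate closest to the median voter.
The median voter (position 9) is closest to Apollo at 6.
Check: Apollo vs Lumen — voters closer to Apollo: 5 of 9.

Apollo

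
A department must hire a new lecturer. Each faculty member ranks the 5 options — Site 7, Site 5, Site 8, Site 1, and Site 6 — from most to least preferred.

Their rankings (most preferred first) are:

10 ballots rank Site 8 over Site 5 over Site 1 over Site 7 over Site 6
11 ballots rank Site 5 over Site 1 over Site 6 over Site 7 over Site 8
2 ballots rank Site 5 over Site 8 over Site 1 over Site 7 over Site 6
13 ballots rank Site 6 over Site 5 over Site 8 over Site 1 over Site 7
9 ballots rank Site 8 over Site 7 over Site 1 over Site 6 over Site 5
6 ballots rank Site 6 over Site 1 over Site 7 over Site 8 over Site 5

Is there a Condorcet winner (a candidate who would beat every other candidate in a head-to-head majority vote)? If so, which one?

None — there is no Condorcet winner

Head-to-head results (51 voters total):
Site 7 vs Site 5: Site 5 wins 36–15.
Site 7 vs Site 8: Site 8 wins 34–17.
Site 7 vs Site 1: Site 1 wins 42–9.
Site 7 vs Site 6: Site 6 wins 30–21.
Site 5 vs Site 8: Site 5 wins 26–25.
Site 5 vs Site 1: Site 5 wins 36–15.
Site 5 vs Site 6: Site 6 wins 28–23.
Site 8 vs Site 1: Site 8 wins 34–17.
Site 8 vs Site 6: Site 6 wins 30–21.
Site 1 vs Site 6: Site 1 wins 32–19.
No candidate beats all others: Site 5 beats Site 1 beats Site 6 beats Site 5, a majority cycle.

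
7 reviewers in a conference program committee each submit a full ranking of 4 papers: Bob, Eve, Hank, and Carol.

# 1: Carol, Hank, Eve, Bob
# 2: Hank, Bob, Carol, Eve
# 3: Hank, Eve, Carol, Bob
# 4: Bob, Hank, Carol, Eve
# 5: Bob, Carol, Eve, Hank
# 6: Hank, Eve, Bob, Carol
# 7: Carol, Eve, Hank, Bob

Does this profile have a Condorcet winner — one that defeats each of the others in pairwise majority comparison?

Head-to-head results (7 voters total):
Bob vs Eve: Eve wins 4–3.
Bob vs Hank: Hank wins 5–2.
Bob vs Carol: Bob wins 4–3.
Eve vs Hank: Hank wins 5–2.
Eve vs Carol: Carol wins 5–2.
Hank vs Carol: Hank wins 4–3.
Hank beats each rival — Bob (5–2), Eve (5–2), Carol (4–3) — so Hank is the Condorcet winner.

Yes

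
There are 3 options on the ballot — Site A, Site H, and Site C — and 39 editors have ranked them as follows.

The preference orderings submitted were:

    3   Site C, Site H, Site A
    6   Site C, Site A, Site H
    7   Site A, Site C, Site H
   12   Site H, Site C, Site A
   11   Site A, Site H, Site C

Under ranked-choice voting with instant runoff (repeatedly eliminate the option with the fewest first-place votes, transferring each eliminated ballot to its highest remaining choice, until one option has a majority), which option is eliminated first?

Round 1: Site A 18, Site H 12, Site C 9. Site C has the fewest and is eliminated.
Round 2: Site A 24, Site H 15. Site A has a majority.

Site C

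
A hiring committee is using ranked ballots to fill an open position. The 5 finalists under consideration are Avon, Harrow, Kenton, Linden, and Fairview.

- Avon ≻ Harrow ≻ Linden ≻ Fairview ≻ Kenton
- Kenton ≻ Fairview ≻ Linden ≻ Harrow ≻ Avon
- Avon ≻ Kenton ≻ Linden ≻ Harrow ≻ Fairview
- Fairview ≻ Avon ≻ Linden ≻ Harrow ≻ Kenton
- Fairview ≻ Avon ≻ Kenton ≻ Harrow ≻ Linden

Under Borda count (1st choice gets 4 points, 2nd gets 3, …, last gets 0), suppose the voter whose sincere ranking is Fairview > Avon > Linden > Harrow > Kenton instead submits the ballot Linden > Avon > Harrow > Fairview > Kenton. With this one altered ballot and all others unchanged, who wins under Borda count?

Borda totals with the altered ballot: Avon 14, Harrow 8, Kenton 9, Linden 10, Fairview 9.
The winner is unchanged: still Avon.

Avon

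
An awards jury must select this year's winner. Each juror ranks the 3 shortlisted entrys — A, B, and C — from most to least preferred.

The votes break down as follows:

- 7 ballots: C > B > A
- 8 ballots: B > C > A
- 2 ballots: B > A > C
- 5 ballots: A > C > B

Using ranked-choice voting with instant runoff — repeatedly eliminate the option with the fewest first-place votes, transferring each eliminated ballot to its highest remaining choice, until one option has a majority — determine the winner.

C

Round 1: B 10, C 7, A 5. A has the fewest and is eliminated.
Round 2: C 12, B 10. C has a majority.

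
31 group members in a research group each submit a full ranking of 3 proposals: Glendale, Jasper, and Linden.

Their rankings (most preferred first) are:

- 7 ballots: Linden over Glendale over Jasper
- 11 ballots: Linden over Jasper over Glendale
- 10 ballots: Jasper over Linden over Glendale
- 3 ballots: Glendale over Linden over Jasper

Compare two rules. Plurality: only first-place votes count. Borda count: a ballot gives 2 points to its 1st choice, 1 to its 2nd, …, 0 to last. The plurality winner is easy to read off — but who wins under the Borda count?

Plurality first-place counts: Glendale 3, Jasper 10, Linden 18 → Linden.
Borda totals: Glendale 13, Jasper 31, Linden 49 → Linden.

Linden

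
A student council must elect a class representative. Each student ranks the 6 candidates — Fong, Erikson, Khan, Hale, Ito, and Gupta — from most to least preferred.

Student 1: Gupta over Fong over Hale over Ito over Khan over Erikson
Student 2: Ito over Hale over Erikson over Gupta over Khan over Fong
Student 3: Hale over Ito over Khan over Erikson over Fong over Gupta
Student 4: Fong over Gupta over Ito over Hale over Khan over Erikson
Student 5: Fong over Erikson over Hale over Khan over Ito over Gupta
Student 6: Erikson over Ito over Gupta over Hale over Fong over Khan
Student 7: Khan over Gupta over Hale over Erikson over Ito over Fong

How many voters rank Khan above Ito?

2

Ballots ranking Khan above Ito: 2.
Ballots ranking Ito above Khan: 5.
So 2 of 7 voters prefer Khan to Ito.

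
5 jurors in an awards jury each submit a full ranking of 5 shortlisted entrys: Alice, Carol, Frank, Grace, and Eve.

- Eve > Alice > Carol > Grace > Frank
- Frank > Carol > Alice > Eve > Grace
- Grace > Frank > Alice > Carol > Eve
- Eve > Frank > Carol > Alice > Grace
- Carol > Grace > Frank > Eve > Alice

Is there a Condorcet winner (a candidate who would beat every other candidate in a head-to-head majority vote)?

Head-to-head results (5 voters total):
Alice vs Carol: Carol wins 3–2.
Alice vs Frank: Frank wins 4–1.
Alice vs Grace: Alice wins 3–2.
Alice vs Eve: Eve wins 3–2.
Carol vs Frank: Frank wins 3–2.
Carol vs Grace: Carol wins 4–1.
Carol vs Eve: Carol wins 3–2.
Frank vs Grace: Grace wins 3–2.
Frank vs Eve: Frank wins 3–2.
Grace vs Eve: Eve wins 3–2.
No candidate beats all others: Alice beats Grace beats Frank beats Alice, a majority cycle.

No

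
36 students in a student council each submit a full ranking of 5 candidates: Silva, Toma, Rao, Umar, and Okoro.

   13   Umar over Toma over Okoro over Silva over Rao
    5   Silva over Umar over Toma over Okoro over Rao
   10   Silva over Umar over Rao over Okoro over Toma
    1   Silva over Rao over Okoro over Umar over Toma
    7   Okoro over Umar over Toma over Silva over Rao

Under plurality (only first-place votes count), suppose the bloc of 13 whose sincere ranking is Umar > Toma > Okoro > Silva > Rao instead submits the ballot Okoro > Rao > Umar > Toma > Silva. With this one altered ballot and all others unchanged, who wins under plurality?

Okoro

First-place totals with the altered ballot: Silva 16, Toma 0, Rao 0, Umar 0, Okoro 20.
The switch changes the winner from Silva to Okoro.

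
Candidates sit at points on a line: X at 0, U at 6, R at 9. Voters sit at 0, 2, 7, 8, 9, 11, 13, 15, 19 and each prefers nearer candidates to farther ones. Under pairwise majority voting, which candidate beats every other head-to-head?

R

With single-peaked preferences on a line, the Condorcet winner is the candidate closest to the median voter.
The median voter (position 9) is closest to R at 9.
Check: R vs U — voters closer to R: 6 of 9.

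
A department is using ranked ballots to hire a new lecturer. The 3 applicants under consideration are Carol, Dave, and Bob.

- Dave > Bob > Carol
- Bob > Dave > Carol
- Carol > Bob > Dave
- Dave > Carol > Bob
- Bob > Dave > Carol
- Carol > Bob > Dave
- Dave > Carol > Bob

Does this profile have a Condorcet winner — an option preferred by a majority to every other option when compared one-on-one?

No

Head-to-head results (7 voters total):
Carol vs Dave: Dave wins 5–2.
Carol vs Bob: Carol wins 4–3.
Dave vs Bob: Bob wins 4–3.
No candidate beats all others: Carol beats Bob beats Dave beats Carol, a majority cycle.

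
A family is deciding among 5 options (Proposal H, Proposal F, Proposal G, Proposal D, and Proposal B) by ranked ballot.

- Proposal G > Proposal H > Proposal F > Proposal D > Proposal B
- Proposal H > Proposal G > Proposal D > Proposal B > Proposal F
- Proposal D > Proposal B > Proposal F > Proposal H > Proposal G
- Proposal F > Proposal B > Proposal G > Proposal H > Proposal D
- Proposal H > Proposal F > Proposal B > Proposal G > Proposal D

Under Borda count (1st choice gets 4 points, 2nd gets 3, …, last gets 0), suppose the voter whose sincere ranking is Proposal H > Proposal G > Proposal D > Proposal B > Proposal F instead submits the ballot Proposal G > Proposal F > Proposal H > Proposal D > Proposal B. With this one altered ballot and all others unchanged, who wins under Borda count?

Borda totals with the altered ballot: Proposal H 11, Proposal F 14, Proposal G 11, Proposal D 6, Proposal B 8.
The switch changes the winner from Proposal H to Proposal F.

Proposal F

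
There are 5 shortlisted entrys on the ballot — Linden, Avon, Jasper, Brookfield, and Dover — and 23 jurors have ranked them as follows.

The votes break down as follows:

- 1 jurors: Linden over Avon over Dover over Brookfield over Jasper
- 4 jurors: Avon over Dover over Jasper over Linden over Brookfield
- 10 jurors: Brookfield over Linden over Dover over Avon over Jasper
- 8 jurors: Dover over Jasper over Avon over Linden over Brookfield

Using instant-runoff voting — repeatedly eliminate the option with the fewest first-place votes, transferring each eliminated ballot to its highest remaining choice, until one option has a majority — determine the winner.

Round 1: Brookfield 10, Dover 8, Avon 4, Linden 1, Jasper 0. Jasper has the fewest and is eliminated.
Round 2: Brookfield 10, Dover 8, Avon 4, Linden 1. Linden has the fewest and is eliminated.
Round 3: Brookfield 10, Dover 8, Avon 5. Avon has the fewest and is eliminated.
Round 4: Dover 13, Brookfield 10. Dover has a majority.

Dover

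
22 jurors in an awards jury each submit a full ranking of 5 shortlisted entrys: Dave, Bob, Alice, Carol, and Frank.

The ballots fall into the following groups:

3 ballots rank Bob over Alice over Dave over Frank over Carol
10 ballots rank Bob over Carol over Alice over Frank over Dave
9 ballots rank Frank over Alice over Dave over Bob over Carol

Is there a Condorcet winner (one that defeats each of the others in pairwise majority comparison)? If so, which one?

Bob

Head-to-head results (22 voters total):
Dave vs Bob: Bob wins 13–9.
Dave vs Alice: Alice wins 22–0.
Dave vs Carol: Dave wins 12–10.
Dave vs Frank: Frank wins 19–3.
Bob vs Alice: Bob wins 13–9.
Bob vs Carol: Bob wins 22–0.
Bob vs Frank: Bob wins 13–9.
Alice vs Carol: Alice wins 12–10.
Alice vs Frank: Alice wins 13–9.
Carol vs Frank: Frank wins 12–10.
Bob beats each rival — Dave (13–9), Alice (13–9), Carol (22–0), Frank (13–9) — so Bob is the Condorcet winner.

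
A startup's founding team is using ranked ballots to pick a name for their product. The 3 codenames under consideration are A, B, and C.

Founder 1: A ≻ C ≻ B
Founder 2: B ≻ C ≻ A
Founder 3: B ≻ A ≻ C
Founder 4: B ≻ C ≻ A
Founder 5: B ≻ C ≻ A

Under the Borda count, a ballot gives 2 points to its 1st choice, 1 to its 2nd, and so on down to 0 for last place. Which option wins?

B

Borda scores:
  A: 2 + 0 + 1 + 0 + 0 = 3
  B: 0 + 2 + 2 + 2 + 2 = 8
  C: 1 + 1 + 0 + 1 + 1 = 4
B has the highest total.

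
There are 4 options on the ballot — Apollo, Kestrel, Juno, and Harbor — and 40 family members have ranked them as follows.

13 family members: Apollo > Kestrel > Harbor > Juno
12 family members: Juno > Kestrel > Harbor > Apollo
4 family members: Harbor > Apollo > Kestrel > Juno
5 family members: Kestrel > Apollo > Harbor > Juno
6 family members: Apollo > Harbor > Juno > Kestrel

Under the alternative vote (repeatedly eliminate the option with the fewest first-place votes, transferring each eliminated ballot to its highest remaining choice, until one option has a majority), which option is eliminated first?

Harbor

Round 1: Apollo 19, Juno 12, Kestrel 5, Harbor 4. Harbor has the fewest and is eliminated.
Round 2: Apollo 23, Juno 12, Kestrel 5. Apollo has a majority.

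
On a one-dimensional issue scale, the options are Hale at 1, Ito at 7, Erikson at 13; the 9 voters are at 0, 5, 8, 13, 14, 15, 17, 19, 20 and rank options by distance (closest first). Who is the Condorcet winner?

With single-peaked preferences on a line, the Condorcet winner is the candidate closest to the median voter.
The median voter (position 14) is closest to Erikson at 13.
Check: Erikson vs Hale — voters closer to Erikson: 7 of 9.

Erikson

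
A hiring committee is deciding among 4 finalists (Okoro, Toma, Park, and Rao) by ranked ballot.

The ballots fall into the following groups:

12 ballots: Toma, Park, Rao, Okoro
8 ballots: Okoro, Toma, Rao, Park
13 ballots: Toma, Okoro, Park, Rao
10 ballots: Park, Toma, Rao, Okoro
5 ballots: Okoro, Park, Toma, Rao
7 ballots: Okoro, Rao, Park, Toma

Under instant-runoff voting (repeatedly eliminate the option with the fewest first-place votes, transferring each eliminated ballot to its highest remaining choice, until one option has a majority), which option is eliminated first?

Rao

Round 1: Toma 25, Okoro 20, Park 10, Rao 0. Rao has the fewest and is eliminated.
Round 2: Toma 25, Okoro 20, Park 10. Park has the fewest and is eliminated.
Round 3: Toma 35, Okoro 20. Toma has a majority.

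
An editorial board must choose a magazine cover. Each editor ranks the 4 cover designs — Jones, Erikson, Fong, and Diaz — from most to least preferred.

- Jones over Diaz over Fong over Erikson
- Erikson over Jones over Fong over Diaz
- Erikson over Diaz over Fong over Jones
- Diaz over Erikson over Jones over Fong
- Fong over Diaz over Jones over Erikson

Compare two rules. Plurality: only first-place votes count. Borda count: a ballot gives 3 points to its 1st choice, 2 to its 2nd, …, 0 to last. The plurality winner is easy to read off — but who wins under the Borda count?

Plurality first-place counts: Jones 1, Erikson 2, Fong 1, Diaz 1 → Erikson.
Borda totals: Jones 7, Erikson 8, Fong 6, Diaz 9 → Diaz.

Diaz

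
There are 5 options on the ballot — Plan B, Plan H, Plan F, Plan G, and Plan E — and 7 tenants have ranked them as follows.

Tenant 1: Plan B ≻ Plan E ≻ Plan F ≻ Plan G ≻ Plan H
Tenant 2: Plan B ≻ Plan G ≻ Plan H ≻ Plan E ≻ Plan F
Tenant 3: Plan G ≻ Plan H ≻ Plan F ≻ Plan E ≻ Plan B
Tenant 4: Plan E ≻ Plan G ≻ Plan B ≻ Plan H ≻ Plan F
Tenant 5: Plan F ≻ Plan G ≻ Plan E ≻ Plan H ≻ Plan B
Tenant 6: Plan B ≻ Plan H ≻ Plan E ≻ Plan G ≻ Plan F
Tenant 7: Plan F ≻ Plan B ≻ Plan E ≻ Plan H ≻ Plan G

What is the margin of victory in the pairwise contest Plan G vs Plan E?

Ballots ranking Plan G above Plan E: 3.
Ballots ranking Plan E above Plan G: 4.
Plan E wins 4–3, a margin of 1.

1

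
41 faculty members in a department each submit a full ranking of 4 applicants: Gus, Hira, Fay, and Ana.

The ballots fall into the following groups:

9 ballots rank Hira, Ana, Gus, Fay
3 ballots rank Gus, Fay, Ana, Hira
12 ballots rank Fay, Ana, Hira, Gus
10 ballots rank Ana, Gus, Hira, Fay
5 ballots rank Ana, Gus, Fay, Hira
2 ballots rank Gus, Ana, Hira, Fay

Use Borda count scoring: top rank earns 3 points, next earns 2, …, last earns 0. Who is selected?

Borda scores:
  Gus: 9·1 + 3·3 + 12·0 + 10·2 + 5·2 + 2·3 = 54
  Hira: 9·3 + 3·0 + 12·1 + 10·1 + 5·0 + 2·1 = 51
  Fay: 9·0 + 3·2 + 12·3 + 10·0 + 5·1 + 2·0 = 47
  Ana: 9·2 + 3·1 + 12·2 + 10·3 + 5·3 + 2·2 = 94
Ana has the highest total.

Ana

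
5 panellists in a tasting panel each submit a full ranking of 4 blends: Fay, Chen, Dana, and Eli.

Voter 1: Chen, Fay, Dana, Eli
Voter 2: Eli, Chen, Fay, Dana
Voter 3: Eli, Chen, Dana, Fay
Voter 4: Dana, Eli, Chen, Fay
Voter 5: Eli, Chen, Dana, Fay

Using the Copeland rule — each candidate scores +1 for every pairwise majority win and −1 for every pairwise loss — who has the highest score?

Pairwise results:
  Fay vs Chen: Chen wins 5–0.
  Fay vs Dana: Dana wins 3–2.
  Fay vs Eli: Eli wins 4–1.
  Chen vs Dana: Chen wins 4–1.
  Chen vs Eli: Eli wins 4–1.
  Dana vs Eli: Eli wins 3–2.
Copeland scores (wins − losses):
  Fay: 0 − 3 = -3
  Chen: 2 − 1 = 1
  Dana: 1 − 2 = -1
  Eli: 3 − 0 = 3
Eli has the best Copeland score.

Eli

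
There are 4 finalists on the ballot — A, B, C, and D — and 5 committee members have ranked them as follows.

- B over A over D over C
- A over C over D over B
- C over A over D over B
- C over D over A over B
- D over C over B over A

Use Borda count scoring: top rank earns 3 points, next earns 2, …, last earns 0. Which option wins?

C

Borda scores:
  A: 2 + 3 + 2 + 1 + 0 = 8
  B: 3 + 0 + 0 + 0 + 1 = 4
  C: 0 + 2 + 3 + 3 + 2 = 10
  D: 1 + 1 + 1 + 2 + 3 = 8
C has the highest total.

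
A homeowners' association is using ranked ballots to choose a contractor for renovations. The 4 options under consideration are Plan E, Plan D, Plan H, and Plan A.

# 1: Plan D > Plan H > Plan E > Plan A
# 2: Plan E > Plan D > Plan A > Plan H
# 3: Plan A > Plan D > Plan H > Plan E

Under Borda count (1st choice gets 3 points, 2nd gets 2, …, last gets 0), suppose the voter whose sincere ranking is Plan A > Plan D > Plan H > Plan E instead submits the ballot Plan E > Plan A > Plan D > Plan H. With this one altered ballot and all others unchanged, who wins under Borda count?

Plan E

Borda totals with the altered ballot: Plan E 7, Plan D 6, Plan H 2, Plan A 3.
The switch changes the winner from Plan D to Plan E.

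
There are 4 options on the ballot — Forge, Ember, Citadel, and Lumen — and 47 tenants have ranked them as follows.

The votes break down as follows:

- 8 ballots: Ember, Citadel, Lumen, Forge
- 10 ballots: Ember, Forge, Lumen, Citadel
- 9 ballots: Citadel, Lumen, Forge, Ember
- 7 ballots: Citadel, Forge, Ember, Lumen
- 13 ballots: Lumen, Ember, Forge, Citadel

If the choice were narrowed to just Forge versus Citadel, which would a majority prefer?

Citadel

Ballots ranking Forge above Citadel: 10+13 = 23.
Ballots ranking Citadel above Forge: 8+9+7 = 24.
Citadel wins the head-to-head, 24–23.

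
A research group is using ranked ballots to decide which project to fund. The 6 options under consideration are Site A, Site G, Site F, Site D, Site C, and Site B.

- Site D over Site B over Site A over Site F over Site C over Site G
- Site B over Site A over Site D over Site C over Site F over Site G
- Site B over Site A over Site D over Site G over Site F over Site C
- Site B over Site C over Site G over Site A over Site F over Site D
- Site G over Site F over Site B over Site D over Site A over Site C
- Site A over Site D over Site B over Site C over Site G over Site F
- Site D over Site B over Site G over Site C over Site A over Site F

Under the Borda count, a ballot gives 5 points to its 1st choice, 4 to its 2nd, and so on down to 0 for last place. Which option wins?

Site B

Borda scores:
  Site A: 3 + 4 + 4 + 2 + 1 + 5 + 1 = 20
  Site G: 0 + 0 + 2 + 3 + 5 + 1 + 3 = 14
  Site F: 2 + 1 + 1 + 1 + 4 + 0 + 0 = 9
  Site D: 5 + 3 + 3 + 0 + 2 + 4 + 5 = 22
  Site C: 1 + 2 + 0 + 4 + 0 + 2 + 2 = 11
  Site B: 4 + 5 + 5 + 5 + 3 + 3 + 4 = 29
Site B has the highest total.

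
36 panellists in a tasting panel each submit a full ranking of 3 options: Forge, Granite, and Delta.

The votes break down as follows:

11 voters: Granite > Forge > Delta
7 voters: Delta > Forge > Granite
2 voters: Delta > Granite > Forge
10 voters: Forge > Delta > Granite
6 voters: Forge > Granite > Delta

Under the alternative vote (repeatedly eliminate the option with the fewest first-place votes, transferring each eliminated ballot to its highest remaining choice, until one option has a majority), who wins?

Forge

Round 1: Forge 16, Granite 11, Delta 9. Delta has the fewest and is eliminated.
Round 2: Forge 23, Granite 13. Forge has a majority.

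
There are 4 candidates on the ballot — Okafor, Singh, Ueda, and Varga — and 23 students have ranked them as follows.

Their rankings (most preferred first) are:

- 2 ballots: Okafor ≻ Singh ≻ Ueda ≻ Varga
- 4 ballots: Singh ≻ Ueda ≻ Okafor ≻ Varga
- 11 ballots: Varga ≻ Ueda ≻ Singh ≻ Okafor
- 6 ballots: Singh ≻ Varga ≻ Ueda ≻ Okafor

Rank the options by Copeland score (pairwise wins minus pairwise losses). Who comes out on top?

Pairwise results:
  Okafor vs Singh: Singh wins 21–2.
  Okafor vs Ueda: Ueda wins 21–2.
  Okafor vs Varga: Varga wins 17–6.
  Singh vs Ueda: Singh wins 12–11.
  Singh vs Varga: Singh wins 12–11.
  Ueda vs Varga: Varga wins 17–6.
Copeland scores (wins − losses):
  Okafor: 0 − 3 = -3
  Singh: 3 − 0 = 3
  Ueda: 1 − 2 = -1
  Varga: 2 − 1 = 1
Singh has the best Copeland score.

Singh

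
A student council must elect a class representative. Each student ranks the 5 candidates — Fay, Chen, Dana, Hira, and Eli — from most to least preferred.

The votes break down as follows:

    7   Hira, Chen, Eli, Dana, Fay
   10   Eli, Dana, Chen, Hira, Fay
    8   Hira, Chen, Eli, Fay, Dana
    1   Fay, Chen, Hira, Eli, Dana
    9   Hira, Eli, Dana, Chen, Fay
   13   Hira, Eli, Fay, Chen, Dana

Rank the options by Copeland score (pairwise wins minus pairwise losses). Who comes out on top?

Hira

Pairwise results:
  Fay vs Chen: Chen wins 34–14.
  Fay vs Dana: Dana wins 26–22.
  Fay vs Hira: Hira wins 47–1.
  Fay vs Eli: Eli wins 47–1.
  Chen vs Dana: Chen wins 29–19.
  Chen vs Hira: Hira wins 37–11.
  Chen vs Eli: Eli wins 32–16.
  Dana vs Hira: Hira wins 38–10.
  Dana vs Eli: Eli wins 48–0.
  Hira vs Eli: Hira wins 38–10.
Copeland scores (wins − losses):
  Fay: 0 − 4 = -4
  Chen: 2 − 2 = 0
  Dana: 1 − 3 = -2
  Hira: 4 − 0 = 4
  Eli: 3 − 1 = 2
Hira has the best Copeland score.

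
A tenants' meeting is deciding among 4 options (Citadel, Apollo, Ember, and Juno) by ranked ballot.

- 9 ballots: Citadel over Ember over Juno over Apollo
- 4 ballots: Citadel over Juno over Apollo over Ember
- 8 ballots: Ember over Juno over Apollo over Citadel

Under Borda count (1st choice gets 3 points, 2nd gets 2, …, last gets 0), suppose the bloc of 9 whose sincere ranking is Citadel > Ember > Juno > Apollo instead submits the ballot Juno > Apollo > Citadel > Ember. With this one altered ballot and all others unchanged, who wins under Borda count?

Borda totals with the altered ballot: Citadel 21, Apollo 30, Ember 24, Juno 51.
The switch changes the winner from Ember to Juno.

Juno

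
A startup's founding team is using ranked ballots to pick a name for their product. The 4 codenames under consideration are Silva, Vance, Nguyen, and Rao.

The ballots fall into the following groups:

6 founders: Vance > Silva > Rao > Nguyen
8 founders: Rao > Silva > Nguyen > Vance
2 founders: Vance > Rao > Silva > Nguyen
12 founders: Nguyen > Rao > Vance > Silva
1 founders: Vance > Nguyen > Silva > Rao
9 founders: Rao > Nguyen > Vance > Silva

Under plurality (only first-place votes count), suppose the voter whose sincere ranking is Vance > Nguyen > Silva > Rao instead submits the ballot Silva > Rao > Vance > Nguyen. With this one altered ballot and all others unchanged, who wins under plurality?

First-place totals with the altered ballot: Silva 1, Vance 8, Nguyen 12, Rao 17.
The winner is unchanged: still Rao.

Rao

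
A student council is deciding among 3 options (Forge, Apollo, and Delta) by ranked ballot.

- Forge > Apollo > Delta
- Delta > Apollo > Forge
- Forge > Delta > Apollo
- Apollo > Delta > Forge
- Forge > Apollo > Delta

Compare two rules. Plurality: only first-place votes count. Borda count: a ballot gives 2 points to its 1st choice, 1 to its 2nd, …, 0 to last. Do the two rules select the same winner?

Yes

Plurality first-place counts: Forge 3, Apollo 1, Delta 1 → Forge.
Borda totals: Forge 6, Apollo 5, Delta 4 → Forge.
The two rules agree on Forge.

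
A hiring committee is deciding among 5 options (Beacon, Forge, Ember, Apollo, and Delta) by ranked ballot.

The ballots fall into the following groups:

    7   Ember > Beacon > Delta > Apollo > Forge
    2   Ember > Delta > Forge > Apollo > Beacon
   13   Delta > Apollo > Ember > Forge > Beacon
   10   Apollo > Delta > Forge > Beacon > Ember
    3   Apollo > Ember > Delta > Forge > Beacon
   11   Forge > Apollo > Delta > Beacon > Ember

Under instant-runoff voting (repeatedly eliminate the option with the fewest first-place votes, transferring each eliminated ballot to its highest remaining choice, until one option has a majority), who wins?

Round 1: Apollo 13, Delta 13, Forge 11, Ember 9, Beacon 0. Beacon has the fewest and is eliminated.
Round 2: Apollo 13, Delta 13, Forge 11, Ember 9. Ember has the fewest and is eliminated.
Round 3: Delta 22, Apollo 13, Forge 11. Forge has the fewest and is eliminated.
Round 4: Apollo 24, Delta 22. Apollo has a majority.

Apollo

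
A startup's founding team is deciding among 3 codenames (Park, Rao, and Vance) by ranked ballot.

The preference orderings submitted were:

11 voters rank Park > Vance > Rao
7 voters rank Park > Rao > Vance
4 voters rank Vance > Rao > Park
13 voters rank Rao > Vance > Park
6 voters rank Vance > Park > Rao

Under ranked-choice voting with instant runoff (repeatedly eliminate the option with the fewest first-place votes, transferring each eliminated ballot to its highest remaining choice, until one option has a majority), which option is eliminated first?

Round 1: Park 18, Rao 13, Vance 10. Vance has the fewest and is eliminated.
Round 2: Park 24, Rao 17. Park has a majority.

Vance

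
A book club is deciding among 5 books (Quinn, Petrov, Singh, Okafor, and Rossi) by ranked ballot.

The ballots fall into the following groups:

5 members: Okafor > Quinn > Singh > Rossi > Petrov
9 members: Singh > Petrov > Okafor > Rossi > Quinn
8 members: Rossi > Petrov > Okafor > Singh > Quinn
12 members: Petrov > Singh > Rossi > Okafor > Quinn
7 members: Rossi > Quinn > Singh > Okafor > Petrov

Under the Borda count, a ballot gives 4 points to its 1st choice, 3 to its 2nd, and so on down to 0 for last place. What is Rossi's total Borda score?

98

Borda scores:
  Quinn: 5·3 + 9·0 + 8·0 + 12·0 + 7·3 = 36
  Petrov: 5·0 + 9·3 + 8·3 + 12·4 + 7·0 = 99
  Singh: 5·2 + 9·4 + 8·1 + 12·3 + 7·2 = 104
  Okafor: 5·4 + 9·2 + 8·2 + 12·1 + 7·1 = 73
  Rossi: 5·1 + 9·1 + 8·4 + 12·2 + 7·4 = 98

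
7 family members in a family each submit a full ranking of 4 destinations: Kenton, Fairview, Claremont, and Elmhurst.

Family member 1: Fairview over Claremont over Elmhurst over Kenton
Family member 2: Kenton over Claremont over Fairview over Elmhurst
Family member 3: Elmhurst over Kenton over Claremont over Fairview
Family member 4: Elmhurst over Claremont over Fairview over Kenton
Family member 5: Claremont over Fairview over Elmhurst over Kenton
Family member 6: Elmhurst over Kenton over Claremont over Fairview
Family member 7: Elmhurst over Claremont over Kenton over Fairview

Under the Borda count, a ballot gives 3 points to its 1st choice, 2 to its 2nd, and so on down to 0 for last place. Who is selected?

Borda scores:
  Kenton: 0 + 3 + 2 + 0 + 0 + 2 + 1 = 8
  Fairview: 3 + 1 + 0 + 1 + 2 + 0 + 0 = 7
  Claremont: 2 + 2 + 1 + 2 + 3 + 1 + 2 = 13
  Elmhurst: 1 + 0 + 3 + 3 + 1 + 3 + 3 = 14
Elmhurst has the highest total.

Elmhurst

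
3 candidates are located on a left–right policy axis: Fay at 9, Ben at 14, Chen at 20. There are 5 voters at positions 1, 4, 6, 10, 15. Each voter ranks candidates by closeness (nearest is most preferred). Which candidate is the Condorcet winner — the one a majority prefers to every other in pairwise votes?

Fay

With single-peaked preferences on a line, the Condorcet winner is the candidate closest to the median voter.
The median voter (position 6) is closest to Fay at 9.
Check: Fay vs Chen — voters closer to Fay: 4 of 5.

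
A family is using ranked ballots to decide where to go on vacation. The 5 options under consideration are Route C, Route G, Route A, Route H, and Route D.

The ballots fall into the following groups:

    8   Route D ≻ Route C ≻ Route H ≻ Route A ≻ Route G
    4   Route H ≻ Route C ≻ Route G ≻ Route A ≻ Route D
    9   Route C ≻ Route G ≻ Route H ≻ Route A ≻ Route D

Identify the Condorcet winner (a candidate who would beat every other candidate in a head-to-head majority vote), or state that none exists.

Head-to-head results (21 voters total):
Route C vs Route G: Route C wins 21–0.
Route C vs Route A: Route C wins 21–0.
Route C vs Route H: Route C wins 17–4.
Route C vs Route D: Route C wins 13–8.
Route G vs Route A: Route G wins 13–8.
Route G vs Route H: Route H wins 12–9.
Route G vs Route D: Route G wins 13–8.
Route A vs Route H: Route H wins 21–0.
Route A vs Route D: Route A wins 13–8.
Route H vs Route D: Route H wins 13–8.
Route C beats each rival — Route G (21–0), Route A (21–0), Route H (17–4), Route D (13–8) — so Route C is the Condorcet winner.

Route C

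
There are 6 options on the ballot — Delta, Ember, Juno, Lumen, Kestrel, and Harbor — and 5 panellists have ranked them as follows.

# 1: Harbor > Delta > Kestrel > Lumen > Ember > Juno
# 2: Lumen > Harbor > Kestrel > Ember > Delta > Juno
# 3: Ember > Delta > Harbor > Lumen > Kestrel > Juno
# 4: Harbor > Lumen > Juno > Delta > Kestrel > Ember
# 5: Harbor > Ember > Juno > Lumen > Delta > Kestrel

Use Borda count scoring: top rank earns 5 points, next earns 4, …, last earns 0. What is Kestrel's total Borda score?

Borda scores:
  Delta: 4 + 1 + 4 + 2 + 1 = 12
  Ember: 1 + 2 + 5 + 0 + 4 = 12
  Juno: 0 + 0 + 0 + 3 + 3 = 6
  Lumen: 2 + 5 + 2 + 4 + 2 = 15
  Kestrel: 3 + 3 + 1 + 1 + 0 = 8
  Harbor: 5 + 4 + 3 + 5 + 5 = 22

8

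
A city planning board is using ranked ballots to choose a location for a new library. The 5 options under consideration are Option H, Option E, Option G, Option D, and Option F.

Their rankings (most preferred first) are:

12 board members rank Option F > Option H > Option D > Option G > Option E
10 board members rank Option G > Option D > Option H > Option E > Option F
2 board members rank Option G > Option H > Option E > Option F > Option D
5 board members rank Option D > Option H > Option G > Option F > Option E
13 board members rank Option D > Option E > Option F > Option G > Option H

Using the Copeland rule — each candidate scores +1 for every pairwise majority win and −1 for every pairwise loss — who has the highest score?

Pairwise results:
  Option H vs Option E: Option H wins 29–13.
  Option H vs Option G: Option G wins 25–17.
  Option H vs Option D: Option D wins 28–14.
  Option H vs Option F: Option F wins 25–17.
  Option E vs Option G: Option G wins 29–13.
  Option E vs Option D: Option D wins 40–2.
  Option E vs Option F: Option E wins 25–17.
  Option G vs Option D: Option D wins 30–12.
  Option G vs Option F: Option F wins 25–17.
  Option D vs Option F: Option D wins 28–14.
Copeland scores (wins − losses):
  Option H: 1 − 3 = -2
  Option E: 1 − 3 = -2
  Option G: 2 − 2 = 0
  Option D: 4 − 0 = 4
  Option F: 2 − 2 = 0
Option D has the best Copeland score.

Option D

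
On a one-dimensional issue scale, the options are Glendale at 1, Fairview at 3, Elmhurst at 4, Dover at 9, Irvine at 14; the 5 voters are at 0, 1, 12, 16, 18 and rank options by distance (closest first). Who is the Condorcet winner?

Irvine

With single-peaked preferences on a line, the Condorcet winner is the candidate closest to the median voter.
The median voter (position 12) is closest to Irvine at 14.
Check: Irvine vs Fairview — voters closer to Irvine: 3 of 5.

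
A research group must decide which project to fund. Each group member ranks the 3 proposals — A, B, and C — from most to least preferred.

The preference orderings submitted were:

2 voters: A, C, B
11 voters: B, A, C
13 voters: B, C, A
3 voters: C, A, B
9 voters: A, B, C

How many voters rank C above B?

5

Ballots ranking C above B: 2+3 = 5.
Ballots ranking B above C: 11+13+9 = 33.
So 5 of 38 voters prefer C to B.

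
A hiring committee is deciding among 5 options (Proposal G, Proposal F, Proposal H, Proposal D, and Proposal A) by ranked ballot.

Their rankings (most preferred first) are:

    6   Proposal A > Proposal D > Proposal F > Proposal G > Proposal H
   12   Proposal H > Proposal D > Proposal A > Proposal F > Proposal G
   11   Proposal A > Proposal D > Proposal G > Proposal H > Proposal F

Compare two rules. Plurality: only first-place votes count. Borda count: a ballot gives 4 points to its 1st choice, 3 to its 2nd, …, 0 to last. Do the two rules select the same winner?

Plurality first-place counts: Proposal G 0, Proposal F 0, Proposal H 12, Proposal D 0, Proposal A 17 → Proposal A.
Borda totals: Proposal G 28, Proposal F 24, Proposal H 59, Proposal D 87, Proposal A 92 → Proposal A.
The two rules agree on Proposal A.

Yes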